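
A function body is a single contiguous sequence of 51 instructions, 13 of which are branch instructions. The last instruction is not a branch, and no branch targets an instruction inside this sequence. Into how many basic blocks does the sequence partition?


With no in-sequence branch targets, the leaders are the first instruction plus the instruction after each branch.
Number of basic blocks = branches + 1
= 13 + 1 = 14

14


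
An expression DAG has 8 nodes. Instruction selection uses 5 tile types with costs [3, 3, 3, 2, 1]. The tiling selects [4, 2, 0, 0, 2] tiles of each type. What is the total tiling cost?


Total cost = sum(count_i * cost_i)
= 4*3 + 2*3 + 0*3 + 0*2 + 2*1
= 20

20


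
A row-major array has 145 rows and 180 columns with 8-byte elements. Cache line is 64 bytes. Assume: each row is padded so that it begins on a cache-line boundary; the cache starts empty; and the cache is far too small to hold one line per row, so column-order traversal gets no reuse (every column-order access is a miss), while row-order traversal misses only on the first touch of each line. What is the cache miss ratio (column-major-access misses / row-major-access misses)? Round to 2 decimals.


Each row occupies 180 * 8 = 1440 bytes and starts on a line boundary, so it spans ceil(1440 / 64) = 23 cache lines.
Row-major traversal misses (one per line touched): 145 * ceil(180 * 8 / 64) = 3335
Column-major traversal misses (no reuse, every access misses): 145 * 180 = 26100
Ratio = 26100 / 3335 = 7.83

7.83


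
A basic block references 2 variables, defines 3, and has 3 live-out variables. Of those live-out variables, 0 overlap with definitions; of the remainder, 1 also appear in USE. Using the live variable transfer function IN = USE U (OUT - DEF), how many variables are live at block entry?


OUT - DEF: 3 - 0 = 3
|IN| = |USE| + |OUT - DEF| - |USE ∩ (OUT - DEF)| = 2 + 3 - 1 = 4

4


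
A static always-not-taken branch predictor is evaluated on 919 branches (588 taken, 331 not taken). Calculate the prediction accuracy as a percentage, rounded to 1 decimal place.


Predictor: always-not-taken
Correct predictions = 331
Accuracy = 331 / 919 * 100 = 36.0%

36.0


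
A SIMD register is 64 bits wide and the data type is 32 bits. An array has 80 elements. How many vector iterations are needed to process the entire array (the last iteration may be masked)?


Width = 64 / 32 = 2 elements per vector op
Iterations = ceil(80 / 2) = 40

40


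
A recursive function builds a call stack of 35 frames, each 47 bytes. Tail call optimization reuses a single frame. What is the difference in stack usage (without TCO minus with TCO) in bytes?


Without TCO: 35 * 47 = 1645 bytes
With TCO: reuse 1 frame = 47 bytes
Savings = 1645 - 47 = 1598

1598


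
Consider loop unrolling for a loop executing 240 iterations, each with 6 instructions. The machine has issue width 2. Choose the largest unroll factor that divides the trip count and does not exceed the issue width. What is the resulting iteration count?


Largest divisor of 240 <= 2 is 2
New iterations = 240 / 2 = 120

120


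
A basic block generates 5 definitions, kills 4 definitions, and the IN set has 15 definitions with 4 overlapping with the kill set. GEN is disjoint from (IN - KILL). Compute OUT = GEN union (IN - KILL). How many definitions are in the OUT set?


IN - KILL: 15 - 4 = 11 surviving definitions
OUT = GEN + surviving = 5 + 11 = 16

16


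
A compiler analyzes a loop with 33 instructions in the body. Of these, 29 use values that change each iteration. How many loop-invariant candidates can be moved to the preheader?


Invariant candidates = total - loop-dependent
= 33 - 29 = 4

4


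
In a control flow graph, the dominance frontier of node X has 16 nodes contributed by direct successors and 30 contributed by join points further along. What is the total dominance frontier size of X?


DF(X) = direct successor contributions + join point contributions
= 16 + 30 = 46

46


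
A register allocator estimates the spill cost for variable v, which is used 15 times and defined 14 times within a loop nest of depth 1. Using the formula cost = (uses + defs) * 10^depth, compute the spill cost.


uses + defs = 15 + 14 = 29
10^1 = 10
Spill cost = 29 * 10 = 290

290


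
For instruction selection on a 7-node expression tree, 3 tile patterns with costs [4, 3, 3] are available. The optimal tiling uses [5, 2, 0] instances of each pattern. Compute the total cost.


Total cost = sum(count_i * cost_i)
= 5*4 + 2*3 + 0*3
= 26

26


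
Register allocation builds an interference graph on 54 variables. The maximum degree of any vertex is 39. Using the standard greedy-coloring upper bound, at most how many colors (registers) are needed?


Greedy coloring never needs more than (max_degree + 1) colors: when coloring a vertex, at most max_degree neighbors are already colored.
Upper bound = 39 + 1 = 40

40


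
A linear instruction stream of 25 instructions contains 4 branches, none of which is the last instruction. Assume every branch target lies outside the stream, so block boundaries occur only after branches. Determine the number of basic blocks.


With no in-sequence branch targets, the leaders are the first instruction plus the instruction after each branch.
Number of basic blocks = branches + 1
= 4 + 1 = 5

5


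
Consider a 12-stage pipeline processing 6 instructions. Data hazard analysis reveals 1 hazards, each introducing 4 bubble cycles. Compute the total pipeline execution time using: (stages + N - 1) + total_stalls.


Base cycles = 12 + 6 - 1 = 17
Total stalls = 1 * 4 = 4
Total = 17 + 4 = 21

21


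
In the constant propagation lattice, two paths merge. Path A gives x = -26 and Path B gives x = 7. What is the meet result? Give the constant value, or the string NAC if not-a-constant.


Meet operation: if both paths give the same constant, result is that constant; if they differ, result is NAC (not-a-constant).
Path A: -26, Path B: 7 -> differ
Result: not-a-constant -> NAC

NAC


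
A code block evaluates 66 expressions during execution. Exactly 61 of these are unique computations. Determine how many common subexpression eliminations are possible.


CSE count = total expressions - unique expressions
= 66 - 61 = 5

5


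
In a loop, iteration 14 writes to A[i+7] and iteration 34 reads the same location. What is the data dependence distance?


Distance = read iteration - write iteration
= 34 - 14 = 20

20


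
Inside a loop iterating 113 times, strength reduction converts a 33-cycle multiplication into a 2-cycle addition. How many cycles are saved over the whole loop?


Per-iteration saving = 33 - 2 = 31
Total saved = 113 * 31 = 3503

3503


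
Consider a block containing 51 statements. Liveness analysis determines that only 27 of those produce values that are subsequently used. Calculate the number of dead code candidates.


Dead code = total statements - live definitions
= 51 - 27 = 24

24


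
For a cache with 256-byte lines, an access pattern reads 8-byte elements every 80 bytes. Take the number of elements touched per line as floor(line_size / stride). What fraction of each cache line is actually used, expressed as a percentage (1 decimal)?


Elements per cache line = floor(256 / 80) = 3
Bytes used = 3 * 8 = 24
Utilization = 24 / 256 * 100 = 9.4%

9.4


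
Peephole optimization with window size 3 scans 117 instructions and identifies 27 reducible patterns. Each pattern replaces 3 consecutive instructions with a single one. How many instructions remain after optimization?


Each match removes 2 instructions.
Total removed = 27 * 2 = 54
Remaining = 117 - 54 = 63

63


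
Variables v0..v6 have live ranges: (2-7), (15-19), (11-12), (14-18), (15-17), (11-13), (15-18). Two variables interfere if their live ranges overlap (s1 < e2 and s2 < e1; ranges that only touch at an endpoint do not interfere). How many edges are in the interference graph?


Check all pairs for overlapping intervals.
Two intervals (s1,e1) and (s2,e2) overlap if s1 < e2 and s2 < e1.
v0 (2-7) vs v1..v6: overlaps none -> 0
v1 (15-19) vs v2..v6: overlaps v3, v4, v6 -> 3
v2 (11-12) vs v3..v6: overlaps v5 -> 1
v3 (14-18) vs v4..v6: overlaps v4, v6 -> 2
v4 (15-17) vs v5..v6: overlaps v6 -> 1
v5 (11-13) vs v6: overlaps none -> 0
Total overlapping pairs = 0 + 3 + 1 + 2 + 1 + 0 = 7

7


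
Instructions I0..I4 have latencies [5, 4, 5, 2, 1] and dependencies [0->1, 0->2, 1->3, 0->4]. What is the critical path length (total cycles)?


Compute longest path through dependency graph: dist(Ik) = max over predecessors of dist + latency(Ik).
dist(I0) = latency 5 = 5
dist(I1) = dist(I0) + 4 = 5 + 4 = 9
dist(I2) = dist(I0) + 5 = 5 + 5 = 10
dist(I3) = dist(I1) + 2 = 9 + 2 = 11
dist(I4) = dist(I0) + 1 = 5 + 1 = 6
Critical path = max dist = 11

11


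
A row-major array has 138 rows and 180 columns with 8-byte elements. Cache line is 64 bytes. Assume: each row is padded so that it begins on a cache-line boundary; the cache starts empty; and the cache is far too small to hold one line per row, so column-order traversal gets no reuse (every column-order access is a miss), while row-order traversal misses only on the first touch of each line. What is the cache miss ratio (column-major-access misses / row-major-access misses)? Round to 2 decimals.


Each row occupies 180 * 8 = 1440 bytes and starts on a line boundary, so it spans ceil(1440 / 64) = 23 cache lines.
Row-major traversal misses (one per line touched): 138 * ceil(180 * 8 / 64) = 3174
Column-major traversal misses (no reuse, every access misses): 138 * 180 = 24840
Ratio = 24840 / 3174 = 7.83

7.83


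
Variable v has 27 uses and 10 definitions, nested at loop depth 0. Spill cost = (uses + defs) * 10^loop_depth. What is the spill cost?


uses + defs = 27 + 10 = 37
10^0 = 1
Spill cost = 37 * 1 = 37

37


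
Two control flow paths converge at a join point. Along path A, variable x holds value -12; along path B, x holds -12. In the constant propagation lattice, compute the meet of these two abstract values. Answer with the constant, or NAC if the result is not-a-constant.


Meet operation: if both paths give the same constant, result is that constant; if they differ, result is NAC (not-a-constant).
Path A: -12, Path B: -12 -> equal
Result: constant -> -12

-12


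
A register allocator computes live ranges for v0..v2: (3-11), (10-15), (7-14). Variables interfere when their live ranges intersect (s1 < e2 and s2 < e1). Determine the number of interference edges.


Check all pairs for overlapping intervals.
Two intervals (s1,e1) and (s2,e2) overlap if s1 < e2 and s2 < e1.
v0 (3-11) vs v1..v2: overlaps v1, v2 -> 2
v1 (10-15) vs v2: overlaps v2 -> 1
Total overlapping pairs = 2 + 1 = 3

3


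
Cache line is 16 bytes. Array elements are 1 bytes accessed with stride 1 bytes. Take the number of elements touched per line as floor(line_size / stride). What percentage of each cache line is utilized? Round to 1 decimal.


Elements per cache line = floor(16 / 1) = 16
Bytes used = 16 * 1 = 16
Utilization = 16 / 16 * 100 = 100.0%

100.0


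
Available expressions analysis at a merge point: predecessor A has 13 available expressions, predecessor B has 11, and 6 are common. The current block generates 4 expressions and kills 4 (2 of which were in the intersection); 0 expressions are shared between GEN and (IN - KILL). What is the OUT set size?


IN = intersection of predecessors = 6
IN - KILL = 6 - 2 = 4
|OUT| = |GEN| + |IN - KILL| - |GEN ∩ (IN - KILL)| = 4 + 4 - 0 = 8

8


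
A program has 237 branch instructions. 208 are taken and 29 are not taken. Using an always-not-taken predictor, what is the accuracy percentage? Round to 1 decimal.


Predictor: always-not-taken
Correct predictions = 29
Accuracy = 29 / 237 * 100 = 12.2%

12.2


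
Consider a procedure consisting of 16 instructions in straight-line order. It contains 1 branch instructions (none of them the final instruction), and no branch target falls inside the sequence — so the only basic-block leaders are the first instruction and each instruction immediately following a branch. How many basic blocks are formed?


With no in-sequence branch targets, the leaders are the first instruction plus the instruction after each branch.
Number of basic blocks = branches + 1
= 1 + 1 = 2

2


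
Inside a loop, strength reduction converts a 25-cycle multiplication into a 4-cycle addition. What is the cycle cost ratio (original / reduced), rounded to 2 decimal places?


Ratio = mult_cost / add_cost = 25 / 4 = 6.25

6.25


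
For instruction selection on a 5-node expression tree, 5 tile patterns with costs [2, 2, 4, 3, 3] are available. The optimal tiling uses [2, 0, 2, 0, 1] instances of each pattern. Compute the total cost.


Total cost = sum(count_i * cost_i)
= 2*2 + 0*2 + 2*4 + 0*3 + 1*3
= 15

15


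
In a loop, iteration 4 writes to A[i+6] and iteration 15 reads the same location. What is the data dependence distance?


Distance = read iteration - write iteration
= 15 - 4 = 11

11


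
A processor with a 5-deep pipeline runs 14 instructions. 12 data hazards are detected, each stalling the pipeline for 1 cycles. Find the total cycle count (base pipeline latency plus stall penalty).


Base cycles = 5 + 14 - 1 = 18
Total stalls = 12 * 1 = 12
Total = 18 + 12 = 30

30


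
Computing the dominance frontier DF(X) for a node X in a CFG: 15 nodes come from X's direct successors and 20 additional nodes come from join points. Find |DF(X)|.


DF(X) = direct successor contributions + join point contributions
= 15 + 20 = 35

35


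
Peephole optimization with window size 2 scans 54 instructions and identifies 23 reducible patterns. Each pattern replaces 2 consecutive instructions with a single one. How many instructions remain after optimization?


Each match removes 1 instructions.
Total removed = 23 * 1 = 23
Remaining = 54 - 23 = 31

31


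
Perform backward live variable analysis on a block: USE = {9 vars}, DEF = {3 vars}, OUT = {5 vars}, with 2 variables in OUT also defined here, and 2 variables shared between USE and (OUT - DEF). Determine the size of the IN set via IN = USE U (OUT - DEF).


OUT - DEF: 5 - 2 = 3
|IN| = |USE| + |OUT - DEF| - |USE ∩ (OUT - DEF)| = 9 + 3 - 2 = 10

10


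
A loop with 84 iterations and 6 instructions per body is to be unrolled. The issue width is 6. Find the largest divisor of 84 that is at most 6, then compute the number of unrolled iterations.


Largest divisor of 84 <= 6 is 6
New iterations = 84 / 6 = 14

14


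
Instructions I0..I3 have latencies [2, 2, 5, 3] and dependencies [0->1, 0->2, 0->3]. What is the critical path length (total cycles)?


Compute longest path through dependency graph: dist(Ik) = max over predecessors of dist + latency(Ik).
dist(I0) = latency 2 = 2
dist(I1) = dist(I0) + 2 = 2 + 2 = 4
dist(I2) = dist(I0) + 5 = 2 + 5 = 7
dist(I3) = dist(I0) + 3 = 2 + 3 = 5
Critical path = max dist = 7

7


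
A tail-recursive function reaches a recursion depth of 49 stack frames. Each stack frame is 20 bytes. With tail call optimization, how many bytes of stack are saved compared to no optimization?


Without TCO: 49 * 20 = 980 bytes
With TCO: reuse 1 frame = 20 bytes
Savings = 980 - 20 = 960

960


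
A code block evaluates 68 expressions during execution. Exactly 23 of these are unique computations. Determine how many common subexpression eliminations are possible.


CSE count = total expressions - unique expressions
= 68 - 23 = 45

45


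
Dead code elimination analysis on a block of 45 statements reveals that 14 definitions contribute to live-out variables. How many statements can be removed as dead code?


Dead code = total statements - live definitions
= 45 - 14 = 31

31


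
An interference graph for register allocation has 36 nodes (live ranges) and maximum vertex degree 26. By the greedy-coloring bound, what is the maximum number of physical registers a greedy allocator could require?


Greedy coloring never needs more than (max_degree + 1) colors: when coloring a vertex, at most max_degree neighbors are already colored.
Upper bound = 26 + 1 = 27

27


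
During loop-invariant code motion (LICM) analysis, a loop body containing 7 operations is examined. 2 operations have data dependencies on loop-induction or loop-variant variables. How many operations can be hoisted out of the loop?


Invariant candidates = total - loop-dependent
= 7 - 2 = 5

5


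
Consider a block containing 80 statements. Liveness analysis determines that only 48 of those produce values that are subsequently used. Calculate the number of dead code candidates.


Dead code = total statements - live definitions
= 80 - 48 = 32

32


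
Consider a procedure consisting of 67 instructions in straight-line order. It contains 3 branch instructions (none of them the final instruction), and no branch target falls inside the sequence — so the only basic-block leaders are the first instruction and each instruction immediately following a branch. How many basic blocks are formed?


With no in-sequence branch targets, the leaders are the first instruction plus the instruction after each branch.
Number of basic blocks = branches + 1
= 3 + 1 = 4

4


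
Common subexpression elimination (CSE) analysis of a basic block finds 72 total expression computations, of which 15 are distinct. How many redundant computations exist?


CSE count = total expressions - unique expressions
= 72 - 15 = 57

57


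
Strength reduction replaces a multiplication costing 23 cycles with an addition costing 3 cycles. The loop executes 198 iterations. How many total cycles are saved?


Per-iteration saving = 23 - 3 = 20
Total saved = 198 * 20 = 3960

3960


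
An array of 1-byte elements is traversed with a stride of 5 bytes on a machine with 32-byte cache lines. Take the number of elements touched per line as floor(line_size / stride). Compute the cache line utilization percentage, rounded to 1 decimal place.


Elements per cache line = floor(32 / 5) = 6
Bytes used = 6 * 1 = 6
Utilization = 6 / 32 * 100 = 18.8%

18.8


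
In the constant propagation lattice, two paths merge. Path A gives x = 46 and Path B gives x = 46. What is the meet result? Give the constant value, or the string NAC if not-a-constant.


Meet operation: if both paths give the same constant, result is that constant; if they differ, result is NAC (not-a-constant).
Path A: 46, Path B: 46 -> equal
Result: constant -> 46

46


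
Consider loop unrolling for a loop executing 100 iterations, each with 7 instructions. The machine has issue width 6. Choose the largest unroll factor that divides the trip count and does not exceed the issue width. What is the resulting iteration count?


Largest divisor of 100 <= 6 is 5
New iterations = 100 / 5 = 20

20


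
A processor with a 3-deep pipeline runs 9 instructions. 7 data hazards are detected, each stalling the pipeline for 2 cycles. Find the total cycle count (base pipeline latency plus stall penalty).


Base cycles = 3 + 9 - 1 = 11
Total stalls = 7 * 2 = 14
Total = 11 + 14 = 25

25


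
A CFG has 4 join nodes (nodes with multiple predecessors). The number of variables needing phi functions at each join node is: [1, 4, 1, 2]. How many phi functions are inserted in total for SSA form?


Total phi functions = sum of phi functions at each join node
= 1 + 4 + 1 + 2 = 8

8


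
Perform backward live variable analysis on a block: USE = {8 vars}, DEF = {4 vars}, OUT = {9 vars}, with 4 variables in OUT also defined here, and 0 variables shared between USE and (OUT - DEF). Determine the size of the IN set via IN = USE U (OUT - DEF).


OUT - DEF: 9 - 4 = 5
|IN| = |USE| + |OUT - DEF| - |USE ∩ (OUT - DEF)| = 8 + 5 - 0 = 13

13


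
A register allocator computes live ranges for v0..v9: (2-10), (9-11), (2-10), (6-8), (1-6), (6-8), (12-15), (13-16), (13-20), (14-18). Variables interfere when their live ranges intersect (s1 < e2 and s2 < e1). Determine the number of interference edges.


Check all pairs for overlapping intervals.
Two intervals (s1,e1) and (s2,e2) overlap if s1 < e2 and s2 < e1.
v0 (2-10) vs v1..v9: overlaps v1, v2, v3, v4, v5 -> 5
v1 (9-11) vs v2..v9: overlaps v2 -> 1
v2 (2-10) vs v3..v9: overlaps v3, v4, v5 -> 3
v3 (6-8) vs v4..v9: overlaps v5 -> 1
v4 (1-6) vs v5..v9: overlaps none -> 0
v5 (6-8) vs v6..v9: overlaps none -> 0
v6 (12-15) vs v7..v9: overlaps v7, v8, v9 -> 3
v7 (13-16) vs v8..v9: overlaps v8, v9 -> 2
v8 (13-20) vs v9: overlaps v9 -> 1
Total overlapping pairs = 5 + 1 + 3 + 1 + 0 + 0 + 3 + 2 + 1 = 16

16


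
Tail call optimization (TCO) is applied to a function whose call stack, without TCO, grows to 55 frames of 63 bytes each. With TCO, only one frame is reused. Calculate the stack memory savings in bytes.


Without TCO: 55 * 63 = 3465 bytes
With TCO: reuse 1 frame = 63 bytes
Savings = 3465 - 63 = 3402

3402


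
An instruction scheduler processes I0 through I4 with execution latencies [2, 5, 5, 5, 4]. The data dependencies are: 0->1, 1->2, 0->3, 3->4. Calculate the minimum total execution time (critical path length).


Compute longest path through dependency graph: dist(Ik) = max over predecessors of dist + latency(Ik).
dist(I0) = latency 2 = 2
dist(I1) = dist(I0) + 5 = 2 + 5 = 7
dist(I2) = dist(I1) + 5 = 7 + 5 = 12
dist(I3) = dist(I0) + 5 = 2 + 5 = 7
dist(I4) = dist(I3) + 4 = 7 + 4 = 11
Critical path = max dist = 12

12


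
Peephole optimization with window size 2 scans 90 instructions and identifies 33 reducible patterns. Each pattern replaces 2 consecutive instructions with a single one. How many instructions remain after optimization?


Each match removes 1 instructions.
Total removed = 33 * 1 = 33
Remaining = 90 - 33 = 57

57


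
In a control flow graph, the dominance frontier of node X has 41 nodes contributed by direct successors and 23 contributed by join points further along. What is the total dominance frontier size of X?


DF(X) = direct successor contributions + join point contributions
= 41 + 23 = 64

64


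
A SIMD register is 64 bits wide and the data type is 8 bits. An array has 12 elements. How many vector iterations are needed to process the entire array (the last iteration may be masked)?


Width = 64 / 8 = 8 elements per vector op
Iterations = ceil(12 / 8) = 2

2


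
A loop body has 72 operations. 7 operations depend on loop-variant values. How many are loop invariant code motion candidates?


Invariant candidates = total - loop-dependent
= 72 - 7 = 65

65


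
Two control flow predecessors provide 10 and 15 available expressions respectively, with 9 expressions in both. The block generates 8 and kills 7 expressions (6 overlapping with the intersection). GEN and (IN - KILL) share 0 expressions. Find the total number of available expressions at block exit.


IN = intersection of predecessors = 9
IN - KILL = 9 - 6 = 3
|OUT| = |GEN| + |IN - KILL| - |GEN ∩ (IN - KILL)| = 8 + 3 - 0 = 11

11


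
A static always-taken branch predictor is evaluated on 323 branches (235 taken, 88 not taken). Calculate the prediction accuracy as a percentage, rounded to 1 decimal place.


Predictor: always-taken
Correct predictions = 235
Accuracy = 235 / 323 * 100 = 72.8%

72.8


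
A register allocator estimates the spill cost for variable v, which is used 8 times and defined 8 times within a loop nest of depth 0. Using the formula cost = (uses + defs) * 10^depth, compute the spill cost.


uses + defs = 8 + 8 = 16
10^0 = 1
Spill cost = 16 * 1 = 16

16


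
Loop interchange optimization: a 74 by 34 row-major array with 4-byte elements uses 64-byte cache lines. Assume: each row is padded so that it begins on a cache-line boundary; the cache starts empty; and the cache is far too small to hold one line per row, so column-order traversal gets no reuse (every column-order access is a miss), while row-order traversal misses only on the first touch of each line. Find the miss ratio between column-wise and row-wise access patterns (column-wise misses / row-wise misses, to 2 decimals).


Each row occupies 34 * 4 = 136 bytes and starts on a line boundary, so it spans ceil(136 / 64) = 3 cache lines.
Row-major traversal misses (one per line touched): 74 * ceil(34 * 4 / 64) = 222
Column-major traversal misses (no reuse, every access misses): 74 * 34 = 2516
Ratio = 2516 / 222 = 11.33

11.33


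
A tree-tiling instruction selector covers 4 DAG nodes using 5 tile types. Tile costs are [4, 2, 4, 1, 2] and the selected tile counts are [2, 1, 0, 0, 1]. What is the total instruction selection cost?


Total cost = sum(count_i * cost_i)
= 2*4 + 1*2 + 0*4 + 0*1 + 1*2
= 12

12


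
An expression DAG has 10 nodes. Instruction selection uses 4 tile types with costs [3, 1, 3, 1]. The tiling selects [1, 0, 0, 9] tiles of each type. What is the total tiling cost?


Total cost = sum(count_i * cost_i)
= 1*3 + 0*1 + 0*3 + 9*1
= 12

12


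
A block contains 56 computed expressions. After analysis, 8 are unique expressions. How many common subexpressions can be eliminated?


CSE count = total expressions - unique expressions
= 56 - 8 = 48

48


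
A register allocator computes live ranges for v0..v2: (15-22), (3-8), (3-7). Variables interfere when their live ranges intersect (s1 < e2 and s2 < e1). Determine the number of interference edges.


Check all pairs for overlapping intervals.
Two intervals (s1,e1) and (s2,e2) overlap if s1 < e2 and s2 < e1.
v0 (15-22) vs v1..v2: overlaps none -> 0
v1 (3-8) vs v2: overlaps v2 -> 1
Total overlapping pairs = 0 + 1 = 1

1


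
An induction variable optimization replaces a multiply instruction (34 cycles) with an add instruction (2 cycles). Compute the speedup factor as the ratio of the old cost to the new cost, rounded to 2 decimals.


Ratio = mult_cost / add_cost = 34 / 2 = 17.0

17.0


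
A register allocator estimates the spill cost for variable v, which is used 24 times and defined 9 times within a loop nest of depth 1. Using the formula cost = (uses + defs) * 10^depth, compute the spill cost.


uses + defs = 24 + 9 = 33
10^1 = 10
Spill cost = 33 * 10 = 330

330


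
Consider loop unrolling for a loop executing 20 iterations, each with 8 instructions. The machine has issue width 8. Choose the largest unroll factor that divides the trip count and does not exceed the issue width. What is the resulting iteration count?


Largest divisor of 20 <= 8 is 5
New iterations = 20 / 5 = 4

4


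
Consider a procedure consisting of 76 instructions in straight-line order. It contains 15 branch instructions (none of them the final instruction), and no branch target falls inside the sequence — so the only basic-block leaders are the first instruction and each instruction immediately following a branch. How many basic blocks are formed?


With no in-sequence branch targets, the leaders are the first instruction plus the instruction after each branch.
Number of basic blocks = branches + 1
= 15 + 1 = 16

16


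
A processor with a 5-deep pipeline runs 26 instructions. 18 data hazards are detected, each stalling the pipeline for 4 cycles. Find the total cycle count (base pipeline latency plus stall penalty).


Base cycles = 5 + 26 - 1 = 30
Total stalls = 18 * 4 = 72
Total = 30 + 72 = 102

102


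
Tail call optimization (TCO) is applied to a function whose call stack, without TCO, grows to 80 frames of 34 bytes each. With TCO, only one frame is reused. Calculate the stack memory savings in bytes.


Without TCO: 80 * 34 = 2720 bytes
With TCO: reuse 1 frame = 34 bytes
Savings = 2720 - 34 = 2686

2686


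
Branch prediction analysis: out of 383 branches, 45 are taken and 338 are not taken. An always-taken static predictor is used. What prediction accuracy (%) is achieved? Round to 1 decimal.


Predictor: always-taken
Correct predictions = 45
Accuracy = 45 / 383 * 100 = 11.7%

11.7


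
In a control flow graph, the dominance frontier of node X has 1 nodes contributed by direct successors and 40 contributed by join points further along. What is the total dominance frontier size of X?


DF(X) = direct successor contributions + join point contributions
= 1 + 40 = 41

41


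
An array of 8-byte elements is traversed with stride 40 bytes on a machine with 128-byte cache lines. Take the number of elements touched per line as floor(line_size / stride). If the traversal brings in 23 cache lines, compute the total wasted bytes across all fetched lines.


Elements per line = floor(128 / 40) = 3
Bytes used per line = 3 * 8 = 24
Wasted per line = 128 - 24 = 104
Total wasted = 104 * 23 = 2392

2392


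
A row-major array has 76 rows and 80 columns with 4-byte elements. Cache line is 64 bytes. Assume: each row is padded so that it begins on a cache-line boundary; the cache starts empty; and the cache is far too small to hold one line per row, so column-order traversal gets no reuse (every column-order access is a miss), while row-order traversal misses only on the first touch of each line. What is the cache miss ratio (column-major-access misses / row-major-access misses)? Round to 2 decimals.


Each row occupies 80 * 4 = 320 bytes and starts on a line boundary, so it spans ceil(320 / 64) = 5 cache lines.
Row-major traversal misses (one per line touched): 76 * ceil(80 * 4 / 64) = 380
Column-major traversal misses (no reuse, every access misses): 76 * 80 = 6080
Ratio = 6080 / 380 = 16.0

16.0


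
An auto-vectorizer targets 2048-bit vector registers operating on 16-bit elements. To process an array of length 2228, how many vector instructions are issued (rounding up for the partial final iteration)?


Width = 2048 / 16 = 128 elements per vector op
Iterations = ceil(2228 / 128) = 18

18


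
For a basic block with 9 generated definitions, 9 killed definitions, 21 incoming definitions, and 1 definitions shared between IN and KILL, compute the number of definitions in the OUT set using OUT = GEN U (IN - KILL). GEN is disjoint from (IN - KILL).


IN - KILL: 21 - 1 = 20 surviving definitions
OUT = GEN + surviving = 9 + 20 = 29

29


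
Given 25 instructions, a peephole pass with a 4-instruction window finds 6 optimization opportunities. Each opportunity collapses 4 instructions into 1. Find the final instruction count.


Each match removes 3 instructions.
Total removed = 6 * 3 = 18
Remaining = 25 - 18 = 7

7


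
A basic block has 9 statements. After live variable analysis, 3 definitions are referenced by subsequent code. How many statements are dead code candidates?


Dead code = total statements - live definitions
= 9 - 3 = 6

6


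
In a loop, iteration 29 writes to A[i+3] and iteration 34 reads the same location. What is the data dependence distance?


Distance = read iteration - write iteration
= 34 - 29 = 5

5


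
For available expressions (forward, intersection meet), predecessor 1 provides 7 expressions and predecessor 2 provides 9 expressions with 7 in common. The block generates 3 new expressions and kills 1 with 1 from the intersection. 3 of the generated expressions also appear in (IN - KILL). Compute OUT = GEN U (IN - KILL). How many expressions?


IN = intersection of predecessors = 7
IN - KILL = 7 - 1 = 6
|OUT| = |GEN| + |IN - KILL| - |GEN ∩ (IN - KILL)| = 3 + 6 - 3 = 6

6


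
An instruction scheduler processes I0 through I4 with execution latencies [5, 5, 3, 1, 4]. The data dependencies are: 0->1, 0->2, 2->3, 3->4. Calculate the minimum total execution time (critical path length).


Compute longest path through dependency graph: dist(Ik) = max over predecessors of dist + latency(Ik).
dist(I0) = latency 5 = 5
dist(I1) = dist(I0) + 5 = 5 + 5 = 10
dist(I2) = dist(I0) + 3 = 5 + 3 = 8
dist(I3) = dist(I2) + 1 = 8 + 1 = 9
dist(I4) = dist(I3) + 4 = 9 + 4 = 13
Critical path = max dist = 13

13


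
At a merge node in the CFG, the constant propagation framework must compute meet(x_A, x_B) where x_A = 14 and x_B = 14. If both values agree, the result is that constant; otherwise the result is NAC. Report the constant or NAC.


Meet operation: if both paths give the same constant, result is that constant; if they differ, result is NAC (not-a-constant).
Path A: 14, Path B: 14 -> equal
Result: constant -> 14

14


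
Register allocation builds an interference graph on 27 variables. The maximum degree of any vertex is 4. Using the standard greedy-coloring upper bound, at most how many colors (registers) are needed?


Greedy coloring never needs more than (max_degree + 1) colors: when coloring a vertex, at most max_degree neighbors are already colored.
Upper bound = 4 + 1 = 5

5


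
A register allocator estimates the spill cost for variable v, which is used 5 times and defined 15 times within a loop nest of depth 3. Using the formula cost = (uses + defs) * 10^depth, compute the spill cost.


uses + defs = 5 + 15 = 20
10^3 = 1000
Spill cost = 20 * 1000 = 20000

20000


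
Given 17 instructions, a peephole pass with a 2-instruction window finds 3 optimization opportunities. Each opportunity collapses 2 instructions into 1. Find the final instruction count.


Each match removes 1 instructions.
Total removed = 3 * 1 = 3
Remaining = 17 - 3 = 14

14


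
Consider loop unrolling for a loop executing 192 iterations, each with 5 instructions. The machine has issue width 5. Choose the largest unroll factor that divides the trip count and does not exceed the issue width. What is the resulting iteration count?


Largest divisor of 192 <= 5 is 4
New iterations = 192 / 4 = 48

48


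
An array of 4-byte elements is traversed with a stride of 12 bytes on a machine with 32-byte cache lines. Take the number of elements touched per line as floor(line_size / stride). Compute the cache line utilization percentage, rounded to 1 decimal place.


Elements per cache line = floor(32 / 12) = 2
Bytes used = 2 * 4 = 8
Utilization = 8 / 32 * 100 = 25.0%

25.0


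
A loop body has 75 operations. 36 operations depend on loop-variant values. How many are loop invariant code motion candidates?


Invariant candidates = total - loop-dependent
= 75 - 36 = 39

39


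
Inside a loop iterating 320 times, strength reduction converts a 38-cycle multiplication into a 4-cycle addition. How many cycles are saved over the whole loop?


Per-iteration saving = 38 - 4 = 34
Total saved = 320 * 34 = 10880

10880


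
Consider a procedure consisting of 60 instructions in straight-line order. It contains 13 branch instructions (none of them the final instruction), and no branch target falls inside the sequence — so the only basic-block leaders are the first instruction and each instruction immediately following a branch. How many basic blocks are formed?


With no in-sequence branch targets, the leaders are the first instruction plus the instruction after each branch.
Number of basic blocks = branches + 1
= 13 + 1 = 14

14


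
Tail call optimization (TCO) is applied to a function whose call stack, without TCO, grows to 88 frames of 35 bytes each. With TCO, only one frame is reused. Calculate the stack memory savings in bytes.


Without TCO: 88 * 35 = 3080 bytes
With TCO: reuse 1 frame = 35 bytes
Savings = 3080 - 35 = 3045

3045


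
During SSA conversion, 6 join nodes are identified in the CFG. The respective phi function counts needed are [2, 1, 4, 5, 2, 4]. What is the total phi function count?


Total phi functions = sum of phi functions at each join node
= 2 + 1 + 4 + 5 + 2 + 4 = 18

18


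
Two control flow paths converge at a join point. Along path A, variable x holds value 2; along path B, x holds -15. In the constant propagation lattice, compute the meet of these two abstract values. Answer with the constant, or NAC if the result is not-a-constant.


Meet operation: if both paths give the same constant, result is that constant; if they differ, result is NAC (not-a-constant).
Path A: 2, Path B: -15 -> differ
Result: not-a-constant -> NAC

NAC


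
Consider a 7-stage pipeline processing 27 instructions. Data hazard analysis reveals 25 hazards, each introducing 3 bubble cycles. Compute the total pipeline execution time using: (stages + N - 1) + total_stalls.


Base cycles = 7 + 27 - 1 = 33
Total stalls = 25 * 3 = 75
Total = 33 + 75 = 108

108


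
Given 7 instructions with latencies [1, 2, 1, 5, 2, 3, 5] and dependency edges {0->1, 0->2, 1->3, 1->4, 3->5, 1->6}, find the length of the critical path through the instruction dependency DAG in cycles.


Compute longest path through dependency graph: dist(Ik) = max over predecessors of dist + latency(Ik).
dist(I0) = latency 1 = 1
dist(I1) = dist(I0) + 2 = 1 + 2 = 3
dist(I2) = dist(I0) + 1 = 1 + 1 = 2
dist(I3) = dist(I1) + 5 = 3 + 5 = 8
dist(I4) = dist(I1) + 2 = 3 + 2 = 5
dist(I5) = dist(I3) + 3 = 8 + 3 = 11
dist(I6) = dist(I1) + 5 = 3 + 5 = 8
Critical path = max dist = 11

11


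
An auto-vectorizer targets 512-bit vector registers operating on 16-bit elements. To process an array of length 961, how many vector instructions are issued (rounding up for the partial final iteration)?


Width = 512 / 16 = 32 elements per vector op
Iterations = ceil(961 / 32) = 31

31


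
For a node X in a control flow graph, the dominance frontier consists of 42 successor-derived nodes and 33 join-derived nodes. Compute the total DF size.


DF(X) = direct successor contributions + join point contributions
= 42 + 33 = 75

75


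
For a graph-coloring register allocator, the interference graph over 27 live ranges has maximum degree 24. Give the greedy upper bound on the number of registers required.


Greedy coloring never needs more than (max_degree + 1) colors: when coloring a vertex, at most max_degree neighbors are already colored.
Upper bound = 24 + 1 = 25

25


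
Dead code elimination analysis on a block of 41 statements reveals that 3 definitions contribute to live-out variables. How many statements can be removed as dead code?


Dead code = total statements - live definitions
= 41 - 3 = 38

38


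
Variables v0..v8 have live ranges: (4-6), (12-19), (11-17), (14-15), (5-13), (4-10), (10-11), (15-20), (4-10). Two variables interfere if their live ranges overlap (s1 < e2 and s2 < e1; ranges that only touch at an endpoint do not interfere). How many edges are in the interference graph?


Check all pairs for overlapping intervals.
Two intervals (s1,e1) and (s2,e2) overlap if s1 < e2 and s2 < e1.
v0 (4-6) vs v1..v8: overlaps v4, v5, v8 -> 3
v1 (12-19) vs v2..v8: overlaps v2, v3, v4, v7 -> 4
v2 (11-17) vs v3..v8: overlaps v3, v4, v7 -> 3
v3 (14-15) vs v4..v8: overlaps none -> 0
v4 (5-13) vs v5..v8: overlaps v5, v6, v8 -> 3
v5 (4-10) vs v6..v8: overlaps v8 -> 1
v6 (10-11) vs v7..v8: overlaps none -> 0
v7 (15-20) vs v8: overlaps none -> 0
Total overlapping pairs = 3 + 4 + 3 + 0 + 3 + 1 + 0 + 0 = 14

14


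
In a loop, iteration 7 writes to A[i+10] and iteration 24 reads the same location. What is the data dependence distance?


Distance = read iteration - write iteration
= 24 - 7 = 17

17


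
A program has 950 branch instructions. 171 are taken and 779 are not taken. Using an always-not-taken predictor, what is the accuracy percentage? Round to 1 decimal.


Predictor: always-not-taken
Correct predictions = 779
Accuracy = 779 / 950 * 100 = 82.0%

82.0


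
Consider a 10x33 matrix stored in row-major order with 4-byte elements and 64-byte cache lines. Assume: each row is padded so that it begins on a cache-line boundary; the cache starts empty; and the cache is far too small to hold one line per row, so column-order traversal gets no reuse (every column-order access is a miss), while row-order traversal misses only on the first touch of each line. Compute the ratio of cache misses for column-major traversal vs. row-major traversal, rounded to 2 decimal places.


Each row occupies 33 * 4 = 132 bytes and starts on a line boundary, so it spans ceil(132 / 64) = 3 cache lines.
Row-major traversal misses (one per line touched): 10 * ceil(33 * 4 / 64) = 30
Column-major traversal misses (no reuse, every access misses): 10 * 33 = 330
Ratio = 330 / 30 = 11.0

11.0
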